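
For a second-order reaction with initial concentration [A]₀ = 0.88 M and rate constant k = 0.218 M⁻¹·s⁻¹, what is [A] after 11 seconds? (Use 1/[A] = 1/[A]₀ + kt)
0.2829 M

1/[A] = 1/[A]₀ + k·t = 1/0.88 + (0.218)·(11) = 1.1364 + 2.3980 = 3.5344
[A] = 1/3.5344 = 0.2829 M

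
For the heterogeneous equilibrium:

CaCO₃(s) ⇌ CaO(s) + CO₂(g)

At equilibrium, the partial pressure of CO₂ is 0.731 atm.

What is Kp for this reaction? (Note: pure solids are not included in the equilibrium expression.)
K_p = 0.731

Solids (CaCO₃, CaO) have activity 1 and are excluded.
Kp = P(CO₂) = 0.731.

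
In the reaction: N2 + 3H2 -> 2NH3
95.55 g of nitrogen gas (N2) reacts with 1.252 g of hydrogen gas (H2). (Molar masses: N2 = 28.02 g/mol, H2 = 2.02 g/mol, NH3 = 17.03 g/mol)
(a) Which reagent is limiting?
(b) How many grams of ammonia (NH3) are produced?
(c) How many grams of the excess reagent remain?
(a) H2, (b) 7.037 g, (c) 89.76 g

Moles of N2 = 95.55 g ÷ 28.02 g/mol = 3.41006 mol
Moles of H2 = 1.252 g ÷ 2.02 g/mol = 0.619802 mol
Moles ÷ coefficient: N2: 3.41006/1 = 3.41, H2: 0.619802/3 = 0.2066
(a) H2 has the smaller value, so H2 is the limiting reagent.
(b) Moles of NH3 = 0.619802 mol H2 × (2/3) = 0.413201 mol; mass = 0.413201 mol × 17.03 g/mol = 7.037 g
(c) N2 consumed = 0.619802 × (1/3) = 0.206601 mol; remaining = 3.41006 − 0.206601 = 3.20346 mol; mass = 3.20346 mol × 28.02 g/mol = 89.76 g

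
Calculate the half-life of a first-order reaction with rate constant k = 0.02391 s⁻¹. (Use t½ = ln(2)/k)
28.99 s

t½ = ln(2)/k = 0.6931/0.02391 = 28.99 s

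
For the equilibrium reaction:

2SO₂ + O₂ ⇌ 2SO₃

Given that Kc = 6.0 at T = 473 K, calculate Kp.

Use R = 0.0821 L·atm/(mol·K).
K_p = 0.1545

Δn = (moles gaseous products) − (moles gaseous reactants) = -1
T = 473 K; RT = 0.0821 × 473 = 38.8333
Kp = Kc·(RT)^Δn = 6.0 × (38.8333)^-1 = 6.0 × 0.0257511 = 0.1545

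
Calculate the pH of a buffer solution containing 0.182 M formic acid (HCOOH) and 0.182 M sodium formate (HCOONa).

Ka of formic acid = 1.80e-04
pH = 3.74

pKa = -log(1.80e-04) = 3.74. pH = pKa + log([A⁻]/[HA]) = 3.74 + log(0.182/0.182)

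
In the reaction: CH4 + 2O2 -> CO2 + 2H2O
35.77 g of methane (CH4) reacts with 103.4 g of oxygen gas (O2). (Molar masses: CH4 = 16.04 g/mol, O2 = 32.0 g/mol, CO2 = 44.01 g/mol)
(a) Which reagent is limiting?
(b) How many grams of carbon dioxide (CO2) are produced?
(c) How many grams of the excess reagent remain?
(a) O2, (b) 71.1 g, (c) 9.855 g

Moles of CH4 = 35.77 g ÷ 16.04 g/mol = 2.23005 mol
Moles of O2 = 103.4 g ÷ 32.0 g/mol = 3.23125 mol
Moles ÷ coefficient: CH4: 2.23005/1 = 2.23, O2: 3.23125/2 = 1.616
(a) O2 has the smaller value, so O2 is the limiting reagent.
(b) Moles of CO2 = 3.23125 mol O2 × (1/2) = 1.61563 mol; mass = 1.61563 mol × 44.01 g/mol = 71.1 g
(c) CH4 consumed = 3.23125 × (1/2) = 1.61563 mol; remaining = 2.23005 − 1.61563 = 0.614425 mol; mass = 0.614425 mol × 16.04 g/mol = 9.855 g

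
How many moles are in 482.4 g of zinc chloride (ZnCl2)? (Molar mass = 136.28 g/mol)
Moles = 482.4 g ÷ 136.28 g/mol = 3.54 mol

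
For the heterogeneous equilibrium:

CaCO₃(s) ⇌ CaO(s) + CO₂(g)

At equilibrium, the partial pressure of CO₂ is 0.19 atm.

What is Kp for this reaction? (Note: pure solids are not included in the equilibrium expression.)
K_p = 0.19

Solids (CaCO₃, CaO) have activity 1 and are excluded.
Kp = P(CO₂) = 0.19.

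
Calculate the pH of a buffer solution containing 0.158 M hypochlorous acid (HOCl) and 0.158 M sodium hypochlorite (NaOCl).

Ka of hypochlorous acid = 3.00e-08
pH = 7.52

pKa = -log(3.00e-08) = 7.52. pH = pKa + log([A⁻]/[HA]) = 7.52 + log(0.158/0.158)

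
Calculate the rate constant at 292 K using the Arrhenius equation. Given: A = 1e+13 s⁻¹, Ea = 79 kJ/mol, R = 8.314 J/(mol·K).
7.37e-02 s⁻¹

k = A·exp(-Ea/(R·T)) = 1e+13·exp(-79000/(8.314·292)) = 1e+13·exp(-32.5412) = 1e+13·7.3708e-15 = 7.37e-02 s⁻¹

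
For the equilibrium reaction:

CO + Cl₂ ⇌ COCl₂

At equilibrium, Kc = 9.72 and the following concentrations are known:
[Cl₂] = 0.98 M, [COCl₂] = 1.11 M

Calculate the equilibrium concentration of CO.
[CO] = 0.1165 M

Kc = ([COCl₂]) / ([CO] × [Cl₂]) = 9.72
[CO]^1 = (product terms)/(Kc · other reactant terms) = 1.11 / (9.72 · 0.98) = 0.11653
[CO] = 0.1165 M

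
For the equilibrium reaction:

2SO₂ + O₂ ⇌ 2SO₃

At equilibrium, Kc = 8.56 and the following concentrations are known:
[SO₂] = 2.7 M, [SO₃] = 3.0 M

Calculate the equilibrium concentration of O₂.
[O₂] = 0.1442 M

Kc = ([SO₃]^2) / ([SO₂]^2 × [O₂]) = 8.56
[O₂]^1 = (product terms)/(Kc · other reactant terms) = 9 / (8.56 · 7.29) = 0.14423
[O₂] = 0.1442 M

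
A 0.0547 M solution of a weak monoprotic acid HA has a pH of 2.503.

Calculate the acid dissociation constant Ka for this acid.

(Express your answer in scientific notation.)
K_a = 1.91e-04

[H⁺] = 10^(−pH) = 10^(−2.503) = 3.141e-03 M. For HA ⇌ H⁺ + A⁻, Ka = x²/(C − x) = (3.141e-03)²/(0.0547 − 3.141e-03) = 1.91e-04.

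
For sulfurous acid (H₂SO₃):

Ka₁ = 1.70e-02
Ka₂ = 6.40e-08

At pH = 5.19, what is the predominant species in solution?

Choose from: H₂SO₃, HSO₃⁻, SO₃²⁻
HSO₃⁻

pKa1 = 1.77, pKa2 = 7.19. Each pKa is the crossover between adjacent species; pH = 5.19 lies in the region where HSO₃⁻ predominates.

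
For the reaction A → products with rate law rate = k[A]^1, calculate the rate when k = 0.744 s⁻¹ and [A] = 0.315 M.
0.2344 M/s

rate = k·[A]^1 = 0.744·(0.315)^1 = 0.744·0.315 = 0.2344 M/s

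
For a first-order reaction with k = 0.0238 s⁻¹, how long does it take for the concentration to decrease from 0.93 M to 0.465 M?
29.12 s

From ln[A] = ln[A]₀ - k·t: t = ln([A]₀/[A])/k = ln(0.93/0.465)/0.0238 = ln(2.0000)/0.0238 = 0.6931/0.0238 = 29.12 s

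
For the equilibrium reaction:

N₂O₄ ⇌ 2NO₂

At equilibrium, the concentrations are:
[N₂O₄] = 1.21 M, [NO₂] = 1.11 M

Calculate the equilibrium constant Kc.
K_c = 1.0183

Kc = ([NO₂]^2) / ([N₂O₄])
   = ((1.11)^2) / ((1.21))
   = 1.2321 / 1.21 = 1.0183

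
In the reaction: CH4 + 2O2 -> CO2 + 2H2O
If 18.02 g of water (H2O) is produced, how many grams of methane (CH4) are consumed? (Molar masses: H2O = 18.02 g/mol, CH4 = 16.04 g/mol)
Moles of H2O = 18.02 g ÷ 18.02 g/mol = 1 mol
Mole ratio: 1 mol CH4 / 2 mol H2O
Moles of CH4 = 1 × (1/2) = 0.5 mol
Mass of CH4 = 0.5 mol × 16.04 g/mol = 8.02 g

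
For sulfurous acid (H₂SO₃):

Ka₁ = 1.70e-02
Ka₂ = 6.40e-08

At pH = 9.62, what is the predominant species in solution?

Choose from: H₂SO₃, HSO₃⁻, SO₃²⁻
SO₃²⁻

pKa1 = 1.77, pKa2 = 7.19. Each pKa is the crossover between adjacent species; pH = 9.62 lies in the region where SO₃²⁻ predominates.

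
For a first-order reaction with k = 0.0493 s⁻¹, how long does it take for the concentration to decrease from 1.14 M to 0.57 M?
14.06 s

From ln[A] = ln[A]₀ - k·t: t = ln([A]₀/[A])/k = ln(1.14/0.57)/0.0493 = ln(2.0000)/0.0493 = 0.6931/0.0493 = 14.06 s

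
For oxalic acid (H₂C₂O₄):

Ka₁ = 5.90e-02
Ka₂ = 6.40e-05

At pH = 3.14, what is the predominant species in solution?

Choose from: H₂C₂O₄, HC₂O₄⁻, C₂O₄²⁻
HC₂O₄⁻

pKa1 = 1.23, pKa2 = 4.19. Each pKa is the crossover between adjacent species; pH = 3.14 lies in the region where HC₂O₄⁻ predominates.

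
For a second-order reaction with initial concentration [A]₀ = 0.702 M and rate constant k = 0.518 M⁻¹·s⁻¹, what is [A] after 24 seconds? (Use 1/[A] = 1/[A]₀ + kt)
0.0722 M

1/[A] = 1/[A]₀ + k·t = 1/0.702 + (0.518)·(24) = 1.4245 + 12.4320 = 13.8565
[A] = 1/13.8565 = 0.0722 M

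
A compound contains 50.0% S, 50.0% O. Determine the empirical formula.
Moles of S = 50.0 g / 32.07 g/mol = 1.559 mol
Moles of O = 50.0 g / 16.0 g/mol = 3.125 mol

Smallest moles = 1.559
Divide all by smallest:
S: 1.559 / 1.559 = 1.00
O: 3.125 / 1.559 = 2.00

Empirical formula: SO2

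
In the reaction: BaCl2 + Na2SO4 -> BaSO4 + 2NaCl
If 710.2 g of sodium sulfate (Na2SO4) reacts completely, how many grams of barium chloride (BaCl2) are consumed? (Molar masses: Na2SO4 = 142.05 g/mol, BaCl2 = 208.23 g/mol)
Moles of Na2SO4 = 710.2 g ÷ 142.05 g/mol = 4.99965 mol
Mole ratio: 1 mol BaCl2 / 1 mol Na2SO4
Moles of BaCl2 = 4.99965 × (1/1) = 4.99965 mol
Mass of BaCl2 = 4.99965 mol × 208.23 g/mol = 1041 g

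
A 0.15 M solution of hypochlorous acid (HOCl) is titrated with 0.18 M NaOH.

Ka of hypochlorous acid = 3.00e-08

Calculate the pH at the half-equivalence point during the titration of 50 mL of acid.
pH = pKa = 7.52

At the half-equivalence point, [HA] = [A⁻], so by Henderson–Hasselbalch pH = pKa + log(1) = pKa.
pKa = −log(3.00e-08) = 7.52.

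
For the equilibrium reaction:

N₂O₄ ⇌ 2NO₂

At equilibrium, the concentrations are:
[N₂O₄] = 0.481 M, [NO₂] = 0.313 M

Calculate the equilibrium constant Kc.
K_c = 0.2037

Kc = ([NO₂]^2) / ([N₂O₄])
   = ((0.313)^2) / ((0.481))
   = 0.097969 / 0.481 = 0.2037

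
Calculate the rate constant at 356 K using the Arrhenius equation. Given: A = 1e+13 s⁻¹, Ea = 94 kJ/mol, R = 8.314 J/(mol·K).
1.61e-01 s⁻¹

k = A·exp(-Ea/(R·T)) = 1e+13·exp(-94000/(8.314·356)) = 1e+13·exp(-31.7591) = 1e+13·1.6114e-14 = 1.61e-01 s⁻¹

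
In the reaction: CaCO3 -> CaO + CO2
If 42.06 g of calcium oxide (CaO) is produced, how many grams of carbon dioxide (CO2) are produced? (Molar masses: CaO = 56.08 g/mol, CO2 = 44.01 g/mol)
Moles of CaO = 42.06 g ÷ 56.08 g/mol = 0.75 mol
Mole ratio: 1 mol CO2 / 1 mol CaO
Moles of CO2 = 0.75 × (1/1) = 0.75 mol
Mass of CO2 = 0.75 mol × 44.01 g/mol = 33.01 g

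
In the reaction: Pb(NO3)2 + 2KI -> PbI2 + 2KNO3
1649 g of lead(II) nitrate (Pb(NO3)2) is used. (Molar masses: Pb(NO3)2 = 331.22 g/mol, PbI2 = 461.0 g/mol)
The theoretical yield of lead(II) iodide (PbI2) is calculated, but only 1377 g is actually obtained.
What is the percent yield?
Moles of Pb(NO3)2 = 1649 g ÷ 331.22 g/mol = 4.97856 mol
Mole ratio: 1 mol PbI2 / 1 mol Pb(NO3)2
Moles of PbI2 = 4.97856 × (1/1) = 4.97856 mol
Theoretical yield = 4.97856 mol × 461.0 g/mol = 2295.1 g
Actual yield = 1377 g
Percent yield = (1377 / 2295.1) × 100% = 60.0%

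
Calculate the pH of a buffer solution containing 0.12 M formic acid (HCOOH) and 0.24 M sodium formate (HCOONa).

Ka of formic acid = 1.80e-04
pH = 4.05

pKa = -log(1.80e-04) = 3.74. pH = pKa + log([A⁻]/[HA]) = 3.74 + log(0.24/0.12)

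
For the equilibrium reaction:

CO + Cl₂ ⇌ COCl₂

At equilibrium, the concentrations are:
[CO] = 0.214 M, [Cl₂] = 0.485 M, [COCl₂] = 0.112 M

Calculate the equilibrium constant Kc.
K_c = 1.0791

Kc = ([COCl₂]) / ([CO] × [Cl₂])
   = ((0.112)) / ((0.214)·(0.485))
   = 0.112 / 0.10379 = 1.0791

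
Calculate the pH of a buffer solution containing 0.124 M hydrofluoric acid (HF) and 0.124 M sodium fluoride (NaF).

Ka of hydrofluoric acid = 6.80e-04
pH = 3.17

pKa = -log(6.80e-04) = 3.17. pH = pKa + log([A⁻]/[HA]) = 3.17 + log(0.124/0.124)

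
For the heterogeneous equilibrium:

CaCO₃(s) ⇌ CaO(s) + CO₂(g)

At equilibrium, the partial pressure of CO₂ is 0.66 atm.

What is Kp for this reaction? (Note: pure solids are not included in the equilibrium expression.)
K_p = 0.66

Solids (CaCO₃, CaO) have activity 1 and are excluded.
Kp = P(CO₂) = 0.66.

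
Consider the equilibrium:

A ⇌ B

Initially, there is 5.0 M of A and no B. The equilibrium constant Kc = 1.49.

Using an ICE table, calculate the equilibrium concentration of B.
[B] = 2.992 M

ICE: [A] = 5.0 − x, [B] = x.
Kc = x/(5.0 − x) = 1.49 ⇒ x = 1.49·5.0/(1 + 1.49) = 7.45/2.49 = 2.992.
[B] = x = 2.992 M.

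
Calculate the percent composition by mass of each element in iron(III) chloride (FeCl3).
Fe: 34.43%, Cl: 65.57%

Molar mass of FeCl3 = 162.2 g/mol
% Fe = (1 × 55.85) / 162.2 × 100% = 55.85 / 162.2 × 100% = 34.43%
% Cl = (3 × 35.45) / 162.2 × 100% = 106.35 / 162.2 × 100% = 65.57%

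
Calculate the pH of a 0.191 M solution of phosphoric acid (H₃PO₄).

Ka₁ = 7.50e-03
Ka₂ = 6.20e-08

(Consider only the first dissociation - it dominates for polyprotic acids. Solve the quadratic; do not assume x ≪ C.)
pH = 1.46

x² + Ka₁·x − Ka₁·C = 0 with Ka₁ = 7.50e-03, C = 0.191.
x = (−Ka₁ + √(Ka₁² + 4·Ka₁·C))/2 = 3.4284e-02 M, so pH = 1.46.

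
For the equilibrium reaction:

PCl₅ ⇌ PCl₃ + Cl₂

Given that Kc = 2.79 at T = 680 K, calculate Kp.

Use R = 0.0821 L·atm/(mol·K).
K_p = 155.7601

Δn = (moles gaseous products) − (moles gaseous reactants) = 1
T = 680 K; RT = 0.0821 × 680 = 55.828
Kp = Kc·(RT)^Δn = 2.79 × (55.828)^1 = 2.79 × 55.828 = 155.7601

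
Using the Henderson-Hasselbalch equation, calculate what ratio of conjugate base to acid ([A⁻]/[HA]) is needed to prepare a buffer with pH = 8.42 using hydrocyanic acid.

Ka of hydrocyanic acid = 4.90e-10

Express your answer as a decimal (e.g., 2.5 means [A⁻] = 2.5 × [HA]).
[A⁻]/[HA] = 0.129

pKa = −log(4.90e-10) = 9.3098. pH = pKa + log([A⁻]/[HA]). 8.42 = 9.3098 + log(ratio). log(ratio) = 8.42 − 9.3098 = -0.8898. ratio = 10^(-0.8898) = 0.129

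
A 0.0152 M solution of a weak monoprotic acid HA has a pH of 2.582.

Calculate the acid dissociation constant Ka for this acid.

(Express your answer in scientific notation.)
K_a = 5.45e-04

[H⁺] = 10^(−pH) = 10^(−2.582) = 2.618e-03 M. For HA ⇌ H⁺ + A⁻, Ka = x²/(C − x) = (2.618e-03)²/(0.0152 − 2.618e-03) = 5.45e-04.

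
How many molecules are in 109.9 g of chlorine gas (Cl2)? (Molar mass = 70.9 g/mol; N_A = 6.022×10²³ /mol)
Moles = 109.9 g ÷ 70.9 g/mol = 1.55007 mol
Molecules = 1.55007 mol × 6.022×10²³ /mol = 9.335e+23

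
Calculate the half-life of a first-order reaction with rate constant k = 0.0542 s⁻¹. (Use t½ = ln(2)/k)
12.79 s

t½ = ln(2)/k = 0.6931/0.0542 = 12.79 s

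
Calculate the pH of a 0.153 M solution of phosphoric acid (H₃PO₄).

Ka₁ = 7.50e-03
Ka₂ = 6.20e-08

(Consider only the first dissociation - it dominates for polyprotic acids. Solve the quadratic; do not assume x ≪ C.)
pH = 1.52

x² + Ka₁·x − Ka₁·C = 0 with Ka₁ = 7.50e-03, C = 0.153.
x = (−Ka₁ + √(Ka₁² + 4·Ka₁·C))/2 = 3.0332e-02 M, so pH = 1.52.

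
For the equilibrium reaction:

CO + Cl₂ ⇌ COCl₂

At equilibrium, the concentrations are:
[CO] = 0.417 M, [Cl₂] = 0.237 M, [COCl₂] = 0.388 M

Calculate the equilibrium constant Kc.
K_c = 3.9260

Kc = ([COCl₂]) / ([CO] × [Cl₂])
   = ((0.388)) / ((0.417)·(0.237))
   = 0.388 / 0.098829 = 3.9260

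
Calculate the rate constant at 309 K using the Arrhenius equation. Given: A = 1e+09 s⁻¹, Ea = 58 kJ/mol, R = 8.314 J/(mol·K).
1.57e-01 s⁻¹

k = A·exp(-Ea/(R·T)) = 1e+09·exp(-58000/(8.314·309)) = 1e+09·exp(-22.5766) = 1e+09·1.5671e-10 = 1.57e-01 s⁻¹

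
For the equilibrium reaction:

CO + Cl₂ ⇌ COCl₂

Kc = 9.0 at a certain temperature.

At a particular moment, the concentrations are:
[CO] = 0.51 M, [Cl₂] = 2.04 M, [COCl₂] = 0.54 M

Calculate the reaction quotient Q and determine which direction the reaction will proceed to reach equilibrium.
Q = 0.519, Q < K, reaction proceeds forward (toward products)

Q = ([COCl₂]) / ([CO] × [Cl₂])
  = ((0.54)) / ((0.51)·(2.04)) = 0.54/1.0404 = 0.519
Since Q = 0.519 < Kc = 9.0, the reaction proceeds forward (toward products) to reach equilibrium.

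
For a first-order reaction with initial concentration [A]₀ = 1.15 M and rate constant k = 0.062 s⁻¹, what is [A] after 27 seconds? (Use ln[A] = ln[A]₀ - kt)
0.2156 M

ln[A] = ln[A]₀ - k·t = ln(1.15) - (0.062)·(27) = 0.1398 - 1.6740 = -1.5342
[A] = e^(-1.5342) = 0.2156 M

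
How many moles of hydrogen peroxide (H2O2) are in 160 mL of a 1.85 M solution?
Moles = Molarity × Volume (L)
Moles = 1.85 M × 0.16 L = 0.296 mol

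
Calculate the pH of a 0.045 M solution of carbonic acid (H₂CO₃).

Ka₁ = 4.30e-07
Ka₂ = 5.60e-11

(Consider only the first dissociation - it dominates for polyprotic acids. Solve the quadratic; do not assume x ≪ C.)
pH = 3.86

x² + Ka₁·x − Ka₁·C = 0 with Ka₁ = 4.30e-07, C = 0.045.
x = (−Ka₁ + √(Ka₁² + 4·Ka₁·C))/2 = 1.3889e-04 M, so pH = 3.86.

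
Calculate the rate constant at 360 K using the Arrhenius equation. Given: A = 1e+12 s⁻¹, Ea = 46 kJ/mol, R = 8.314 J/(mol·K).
2.12e+05 s⁻¹

k = A·exp(-Ea/(R·T)) = 1e+12·exp(-46000/(8.314·360)) = 1e+12·exp(-15.3690) = 1e+12·2.1151e-07 = 2.12e+05 s⁻¹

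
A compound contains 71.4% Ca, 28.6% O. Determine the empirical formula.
Moles of Ca = 71.4 g / 40.08 g/mol = 1.781 mol
Moles of O = 28.6 g / 16.0 g/mol = 1.788 mol

Smallest moles = 1.781
Divide all by smallest:
Ca: 1.781 / 1.781 = 1.00
O: 1.788 / 1.781 = 1.00

Empirical formula: CaO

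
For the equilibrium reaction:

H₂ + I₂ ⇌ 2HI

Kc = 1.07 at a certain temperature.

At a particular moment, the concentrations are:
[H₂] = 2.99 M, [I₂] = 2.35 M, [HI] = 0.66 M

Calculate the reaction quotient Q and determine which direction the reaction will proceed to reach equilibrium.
Q = 0.062, Q < K, reaction proceeds forward (toward products)

Q = ([HI]^2) / ([H₂] × [I₂])
  = ((0.66)^2) / ((2.99)·(2.35)) = 0.4356/7.0265 = 0.06199
Since Q = 0.06199 < Kc = 1.07, the reaction proceeds forward (toward products) to reach equilibrium.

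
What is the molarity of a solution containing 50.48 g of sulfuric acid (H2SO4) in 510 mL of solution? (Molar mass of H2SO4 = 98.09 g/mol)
Moles of H2SO4 = 50.48 g ÷ 98.09 g/mol = 0.514629 mol
Volume = 510 mL = 0.51 L
Molarity = 0.514629 mol ÷ 0.51 L = 1.009 M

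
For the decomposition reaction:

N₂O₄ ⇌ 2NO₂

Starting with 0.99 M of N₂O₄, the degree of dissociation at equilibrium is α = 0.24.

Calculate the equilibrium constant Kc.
K_c = 0.3001

x = α·[A]₀ = 0.24 × 0.99 = 0.2376 M dissociated.
At eq: [N₂O₄] = 0.99 − 0.2376 = 0.7524 M; [NO₂] = 2x = 0.4752 M.
Kc = [NO₂]²/[N₂O₄] = (0.4752)²/0.7524 = 0.3001.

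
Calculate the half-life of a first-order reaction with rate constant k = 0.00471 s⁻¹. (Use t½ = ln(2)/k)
147.17 s

t½ = ln(2)/k = 0.6931/0.00471 = 147.17 s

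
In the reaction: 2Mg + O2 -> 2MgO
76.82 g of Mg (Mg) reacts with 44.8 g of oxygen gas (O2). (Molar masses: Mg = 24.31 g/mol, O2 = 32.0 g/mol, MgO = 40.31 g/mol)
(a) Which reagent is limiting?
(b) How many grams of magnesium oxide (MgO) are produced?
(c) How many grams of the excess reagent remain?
(a) O2, (b) 112.9 g, (c) 8.752 g

Moles of Mg = 76.82 g ÷ 24.31 g/mol = 3.16002 mol
Moles of O2 = 44.8 g ÷ 32.0 g/mol = 1.4 mol
Moles ÷ coefficient: Mg: 3.16002/2 = 1.58, O2: 1.4/1 = 1.4
(a) O2 has the smaller value, so O2 is the limiting reagent.
(b) Moles of MgO = 1.4 mol O2 × (2/1) = 2.8 mol; mass = 2.8 mol × 40.31 g/mol = 112.9 g
(c) Mg consumed = 1.4 × (2/1) = 2.8 mol; remaining = 3.16002 − 2.8 = 0.360016 mol; mass = 0.360016 mol × 24.31 g/mol = 8.752 g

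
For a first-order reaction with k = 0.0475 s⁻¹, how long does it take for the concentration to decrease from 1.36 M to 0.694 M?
14.16 s

From ln[A] = ln[A]₀ - k·t: t = ln([A]₀/[A])/k = ln(1.36/0.694)/0.0475 = ln(1.9597)/0.0475 = 0.6728/0.0475 = 14.16 s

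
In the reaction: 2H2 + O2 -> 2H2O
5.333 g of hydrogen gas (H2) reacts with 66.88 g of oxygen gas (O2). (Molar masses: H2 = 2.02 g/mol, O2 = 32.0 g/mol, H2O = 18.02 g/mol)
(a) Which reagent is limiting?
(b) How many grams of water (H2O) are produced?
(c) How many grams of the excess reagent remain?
(a) H2, (b) 47.57 g, (c) 24.64 g

Moles of H2 = 5.333 g ÷ 2.02 g/mol = 2.6401 mol
Moles of O2 = 66.88 g ÷ 32.0 g/mol = 2.09 mol
Moles ÷ coefficient: H2: 2.6401/2 = 1.32, O2: 2.09/1 = 2.09
(a) H2 has the smaller value, so H2 is the limiting reagent.
(b) Moles of H2O = 2.6401 mol H2 × (2/2) = 2.6401 mol; mass = 2.6401 mol × 18.02 g/mol = 47.57 g
(c) O2 consumed = 2.6401 × (1/2) = 1.32005 mol; remaining = 2.09 − 1.32005 = 0.76995 mol; mass = 0.76995 mol × 32.0 g/mol = 24.64 g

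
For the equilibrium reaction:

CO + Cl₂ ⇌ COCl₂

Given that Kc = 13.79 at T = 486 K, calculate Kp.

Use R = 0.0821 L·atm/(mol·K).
K_p = 0.3456

Δn = (moles gaseous products) − (moles gaseous reactants) = -1
T = 486 K; RT = 0.0821 × 486 = 39.9006
Kp = Kc·(RT)^Δn = 13.79 × (39.9006)^-1 = 13.79 × 0.0250623 = 0.3456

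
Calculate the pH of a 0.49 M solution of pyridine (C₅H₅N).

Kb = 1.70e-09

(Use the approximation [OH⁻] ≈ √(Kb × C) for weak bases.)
pH = 9.46

[OH⁻] = √(Kb × C) = √(1.70e-09 × 0.49) = 2.8862e-05. pOH = 4.54, pH = 14 - pOH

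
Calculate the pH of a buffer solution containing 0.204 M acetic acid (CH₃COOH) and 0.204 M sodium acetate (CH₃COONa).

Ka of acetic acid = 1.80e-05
pH = 4.74

pKa = -log(1.80e-05) = 4.74. pH = pKa + log([A⁻]/[HA]) = 4.74 + log(0.204/0.204)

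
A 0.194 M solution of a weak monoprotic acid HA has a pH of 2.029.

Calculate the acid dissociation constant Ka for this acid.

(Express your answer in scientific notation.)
K_a = 4.74e-04

[H⁺] = 10^(−pH) = 10^(−2.029) = 9.354e-03 M. For HA ⇌ H⁺ + A⁻, Ka = x²/(C − x) = (9.354e-03)²/(0.194 − 9.354e-03) = 4.74e-04.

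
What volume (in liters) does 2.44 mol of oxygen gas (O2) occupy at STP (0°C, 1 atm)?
At STP, 1 mol of gas occupies 22.4 L
Volume = 2.44 mol × 22.4 L/mol = 54.66 L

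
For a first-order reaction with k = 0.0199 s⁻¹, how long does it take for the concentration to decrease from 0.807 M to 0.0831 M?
114.24 s

From ln[A] = ln[A]₀ - k·t: t = ln([A]₀/[A])/k = ln(0.807/0.0831)/0.0199 = ln(9.7112)/0.0199 = 2.2733/0.0199 = 114.24 s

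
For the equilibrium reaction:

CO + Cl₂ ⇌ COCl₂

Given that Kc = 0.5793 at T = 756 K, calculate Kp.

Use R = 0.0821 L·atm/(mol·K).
K_p = 0.0093

Δn = (moles gaseous products) − (moles gaseous reactants) = -1
T = 756 K; RT = 0.0821 × 756 = 62.0676
Kp = Kc·(RT)^Δn = 0.5793 × (62.0676)^-1 = 0.5793 × 0.0161115 = 0.0093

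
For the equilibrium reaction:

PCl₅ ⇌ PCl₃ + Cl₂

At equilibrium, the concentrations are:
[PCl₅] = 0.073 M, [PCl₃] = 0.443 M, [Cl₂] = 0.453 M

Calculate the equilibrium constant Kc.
K_c = 2.7490

Kc = ([PCl₃] × [Cl₂]) / ([PCl₅])
   = ((0.443)·(0.453)) / ((0.073))
   = 0.20068 / 0.073 = 2.7490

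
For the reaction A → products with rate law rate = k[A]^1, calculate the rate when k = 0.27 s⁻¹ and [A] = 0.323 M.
0.08721 M/s

rate = k·[A]^1 = 0.27·(0.323)^1 = 0.27·0.323 = 0.08721 M/s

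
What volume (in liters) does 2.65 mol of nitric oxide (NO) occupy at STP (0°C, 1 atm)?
At STP, 1 mol of gas occupies 22.4 L
Volume = 2.65 mol × 22.4 L/mol = 59.36 L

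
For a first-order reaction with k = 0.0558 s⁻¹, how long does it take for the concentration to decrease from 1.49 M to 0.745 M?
12.42 s

From ln[A] = ln[A]₀ - k·t: t = ln([A]₀/[A])/k = ln(1.49/0.745)/0.0558 = ln(2.0000)/0.0558 = 0.6931/0.0558 = 12.42 s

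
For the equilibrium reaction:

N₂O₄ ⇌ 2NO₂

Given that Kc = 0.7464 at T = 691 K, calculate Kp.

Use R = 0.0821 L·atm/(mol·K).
K_p = 42.3441

Δn = (moles gaseous products) − (moles gaseous reactants) = 1
T = 691 K; RT = 0.0821 × 691 = 56.7311
Kp = Kc·(RT)^Δn = 0.7464 × (56.7311)^1 = 0.7464 × 56.7311 = 42.3441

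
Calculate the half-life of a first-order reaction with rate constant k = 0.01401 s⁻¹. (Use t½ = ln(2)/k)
49.48 s

t½ = ln(2)/k = 0.6931/0.01401 = 49.48 s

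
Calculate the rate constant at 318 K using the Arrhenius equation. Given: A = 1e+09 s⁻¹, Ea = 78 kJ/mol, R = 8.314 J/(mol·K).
1.54e-04 s⁻¹

k = A·exp(-Ea/(R·T)) = 1e+09·exp(-78000/(8.314·318)) = 1e+09·exp(-29.5024) = 1e+09·1.5391e-13 = 1.54e-04 s⁻¹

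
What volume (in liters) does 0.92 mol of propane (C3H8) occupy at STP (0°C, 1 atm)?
At STP, 1 mol of gas occupies 22.4 L
Volume = 0.92 mol × 22.4 L/mol = 20.61 L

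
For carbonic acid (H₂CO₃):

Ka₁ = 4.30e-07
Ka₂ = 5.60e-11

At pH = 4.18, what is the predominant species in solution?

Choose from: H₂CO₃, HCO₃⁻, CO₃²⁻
H₂CO₃

pKa1 = 6.37, pKa2 = 10.25. Each pKa is the crossover between adjacent species; pH = 4.18 lies in the region where H₂CO₃ predominates.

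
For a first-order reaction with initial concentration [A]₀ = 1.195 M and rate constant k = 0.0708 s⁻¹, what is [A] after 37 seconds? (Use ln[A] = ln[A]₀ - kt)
0.0870 M

ln[A] = ln[A]₀ - k·t = ln(1.195) - (0.0708)·(37) = 0.1781 - 2.6196 = -2.4415
[A] = e^(-2.4415) = 0.0870 M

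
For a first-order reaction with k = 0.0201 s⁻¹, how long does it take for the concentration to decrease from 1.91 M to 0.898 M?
37.55 s

From ln[A] = ln[A]₀ - k·t: t = ln([A]₀/[A])/k = ln(1.91/0.898)/0.0201 = ln(2.1269)/0.0201 = 0.7547/0.0201 = 37.55 s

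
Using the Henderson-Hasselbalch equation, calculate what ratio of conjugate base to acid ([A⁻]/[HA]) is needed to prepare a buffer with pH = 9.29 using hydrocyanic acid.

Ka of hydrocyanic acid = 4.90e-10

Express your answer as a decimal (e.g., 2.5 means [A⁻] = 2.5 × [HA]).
[A⁻]/[HA] = 0.955

pKa = −log(4.90e-10) = 9.3098. pH = pKa + log([A⁻]/[HA]). 9.29 = 9.3098 + log(ratio). log(ratio) = 9.29 − 9.3098 = -0.0198. ratio = 10^(-0.0198) = 0.955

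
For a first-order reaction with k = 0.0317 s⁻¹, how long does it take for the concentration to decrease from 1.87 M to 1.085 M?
17.17 s

From ln[A] = ln[A]₀ - k·t: t = ln([A]₀/[A])/k = ln(1.87/1.085)/0.0317 = ln(1.7235)/0.0317 = 0.5444/0.0317 = 17.17 s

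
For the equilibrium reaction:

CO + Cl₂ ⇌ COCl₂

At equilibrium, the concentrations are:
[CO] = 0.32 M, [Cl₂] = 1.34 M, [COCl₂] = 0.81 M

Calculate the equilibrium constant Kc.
K_c = 1.8890

Kc = ([COCl₂]) / ([CO] × [Cl₂])
   = ((0.81)) / ((0.32)·(1.34))
   = 0.81 / 0.4288 = 1.8890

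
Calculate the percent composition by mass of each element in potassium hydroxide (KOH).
K: 69.68%, O: 28.52%, H: 1.80%

Molar mass of KOH = 56.11 g/mol
% K = (1 × 39.1) / 56.11 × 100% = 39.1 / 56.11 × 100% = 69.68%
% O = (1 × 16.0) / 56.11 × 100% = 16 / 56.11 × 100% = 28.52%
% H = (1 × 1.008) / 56.11 × 100% = 1.008 / 56.11 × 100% = 1.80%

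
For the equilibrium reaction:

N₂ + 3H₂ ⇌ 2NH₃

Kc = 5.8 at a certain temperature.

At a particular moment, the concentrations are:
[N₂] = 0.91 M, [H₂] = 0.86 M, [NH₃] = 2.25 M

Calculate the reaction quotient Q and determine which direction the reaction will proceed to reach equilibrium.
Q = 8.746, Q > K, reaction proceeds reverse (toward reactants)

Q = ([NH₃]^2) / ([N₂] × [H₂]^3)
  = ((2.25)^2) / ((0.91)·(0.86)^3) = 5.0625/0.57881 = 8.746
Since Q = 8.746 > Kc = 5.8, the reaction proceeds reverse (toward reactants) to reach equilibrium.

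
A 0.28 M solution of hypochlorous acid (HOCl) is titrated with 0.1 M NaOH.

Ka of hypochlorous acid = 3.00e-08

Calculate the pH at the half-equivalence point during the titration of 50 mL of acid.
pH = pKa = 7.52

At the half-equivalence point, [HA] = [A⁻], so by Henderson–Hasselbalch pH = pKa + log(1) = pKa.
pKa = −log(3.00e-08) = 7.52.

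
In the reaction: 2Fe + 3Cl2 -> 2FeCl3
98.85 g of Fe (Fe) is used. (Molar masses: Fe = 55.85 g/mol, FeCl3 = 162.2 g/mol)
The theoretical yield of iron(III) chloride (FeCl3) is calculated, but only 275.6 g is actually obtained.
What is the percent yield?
Moles of Fe = 98.85 g ÷ 55.85 g/mol = 1.76992 mol
Mole ratio: 2 mol FeCl3 / 2 mol Fe
Moles of FeCl3 = 1.76992 × (2/2) = 1.76992 mol
Theoretical yield = 1.76992 mol × 162.2 g/mol = 287.08 g
Actual yield = 275.6 g
Percent yield = (275.6 / 287.08) × 100% = 96.0%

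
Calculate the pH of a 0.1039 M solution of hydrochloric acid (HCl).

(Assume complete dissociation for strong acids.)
pH = 0.98

[H⁺] = 0.1039 M for strong acid. pH = -log[H⁺] = -log(0.1039)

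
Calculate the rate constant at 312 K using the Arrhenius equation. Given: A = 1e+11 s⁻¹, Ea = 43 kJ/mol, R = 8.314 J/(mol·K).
6.32e+03 s⁻¹

k = A·exp(-Ea/(R·T)) = 1e+11·exp(-43000/(8.314·312)) = 1e+11·exp(-16.5769) = 1e+11·6.3203e-08 = 6.32e+03 s⁻¹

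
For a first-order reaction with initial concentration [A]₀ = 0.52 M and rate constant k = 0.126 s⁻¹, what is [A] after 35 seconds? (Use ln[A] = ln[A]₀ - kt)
0.0063 M

ln[A] = ln[A]₀ - k·t = ln(0.52) - (0.126)·(35) = -0.6539 - 4.4100 = -5.0639
[A] = e^(-5.0639) = 0.0063 M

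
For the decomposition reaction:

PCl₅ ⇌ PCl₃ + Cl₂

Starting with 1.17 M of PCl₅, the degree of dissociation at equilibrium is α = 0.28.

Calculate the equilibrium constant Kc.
K_c = 0.1274

x = α·[A]₀ = 0.28 × 1.17 = 0.3276 M dissociated.
At eq: [PCl₅] = 1.17 − 0.3276 = 0.8424 M; [PCl₃] = [Cl₂] = x = 0.3276 M.
Kc = [PCl₃][Cl₂]/[PCl₅] = (0.3276)²/0.8424 = 0.1274.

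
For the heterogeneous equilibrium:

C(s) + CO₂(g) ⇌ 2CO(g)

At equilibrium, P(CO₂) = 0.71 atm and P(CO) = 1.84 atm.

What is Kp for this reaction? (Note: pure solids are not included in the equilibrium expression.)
K_p = 4.768

Solid C is excluded.
Kp = P(CO)²/P(CO₂) = (1.84)²/0.71 = 3.386/0.71 = 4.768.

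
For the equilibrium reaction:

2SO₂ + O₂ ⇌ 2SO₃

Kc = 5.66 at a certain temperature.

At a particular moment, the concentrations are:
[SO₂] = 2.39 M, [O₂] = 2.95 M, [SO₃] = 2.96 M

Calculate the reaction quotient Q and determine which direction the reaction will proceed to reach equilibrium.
Q = 0.520, Q < K, reaction proceeds forward (toward products)

Q = ([SO₃]^2) / ([SO₂]^2 × [O₂])
  = ((2.96)^2) / ((2.39)^2·(2.95)) = 8.7616/16.851 = 0.52
Since Q = 0.52 < Kc = 5.66, the reaction proceeds forward (toward products) to reach equilibrium.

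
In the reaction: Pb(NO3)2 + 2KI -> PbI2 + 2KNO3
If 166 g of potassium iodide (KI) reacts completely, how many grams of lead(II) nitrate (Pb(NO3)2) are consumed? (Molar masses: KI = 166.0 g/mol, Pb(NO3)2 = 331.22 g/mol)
Moles of KI = 166 g ÷ 166.0 g/mol = 1 mol
Mole ratio: 1 mol Pb(NO3)2 / 2 mol KI
Moles of Pb(NO3)2 = 1 × (1/2) = 0.5 mol
Mass of Pb(NO3)2 = 0.5 mol × 331.22 g/mol = 165.6 g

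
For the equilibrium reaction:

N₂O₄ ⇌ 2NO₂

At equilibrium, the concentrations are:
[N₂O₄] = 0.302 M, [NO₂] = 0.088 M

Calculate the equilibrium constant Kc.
K_c = 0.0256

Kc = ([NO₂]^2) / ([N₂O₄])
   = ((0.088)^2) / ((0.302))
   = 0.007744 / 0.302 = 0.0256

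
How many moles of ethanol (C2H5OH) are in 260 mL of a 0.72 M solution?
Moles = Molarity × Volume (L)
Moles = 0.72 M × 0.26 L = 0.1872 mol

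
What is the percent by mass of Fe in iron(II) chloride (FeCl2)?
Mass of Fe in formula = 55.85 × 1 = 55.85 g/mol
Molar mass = 126.75 g/mol
% Fe = (55.85/126.75) × 100% = 44.06%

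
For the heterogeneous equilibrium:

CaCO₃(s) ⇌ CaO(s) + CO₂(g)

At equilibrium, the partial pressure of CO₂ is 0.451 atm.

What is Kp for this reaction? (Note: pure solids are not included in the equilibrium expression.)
K_p = 0.451

Solids (CaCO₃, CaO) have activity 1 and are excluded.
Kp = P(CO₂) = 0.451.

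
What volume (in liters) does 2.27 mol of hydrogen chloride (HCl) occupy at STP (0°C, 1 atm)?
At STP, 1 mol of gas occupies 22.4 L
Volume = 2.27 mol × 22.4 L/mol = 50.85 L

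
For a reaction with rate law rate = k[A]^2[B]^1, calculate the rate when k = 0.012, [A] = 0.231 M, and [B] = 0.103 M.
6.595e-05 M/s

rate = k·[A]^2·[B]^1 = 0.012·(0.231)^2·(0.103)^1 = 0.012·0.053361·0.103 = 6.595e-05 M/s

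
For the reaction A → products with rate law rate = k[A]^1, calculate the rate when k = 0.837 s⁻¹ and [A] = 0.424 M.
0.3549 M/s

rate = k·[A]^1 = 0.837·(0.424)^1 = 0.837·0.424 = 0.3549 M/s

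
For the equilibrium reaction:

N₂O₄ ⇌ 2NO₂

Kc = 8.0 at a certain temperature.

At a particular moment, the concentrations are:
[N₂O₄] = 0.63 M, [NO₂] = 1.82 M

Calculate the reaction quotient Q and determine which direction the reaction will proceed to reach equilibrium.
Q = 5.258, Q < K, reaction proceeds forward (toward products)

Q = ([NO₂]^2) / ([N₂O₄])
  = ((1.82)^2) / ((0.63)) = 3.3124/0.63 = 5.258
Since Q = 5.258 < Kc = 8.0, the reaction proceeds forward (toward products) to reach equilibrium.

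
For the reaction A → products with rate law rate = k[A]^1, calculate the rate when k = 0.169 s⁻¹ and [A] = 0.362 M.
0.06118 M/s

rate = k·[A]^1 = 0.169·(0.362)^1 = 0.169·0.362 = 0.06118 M/s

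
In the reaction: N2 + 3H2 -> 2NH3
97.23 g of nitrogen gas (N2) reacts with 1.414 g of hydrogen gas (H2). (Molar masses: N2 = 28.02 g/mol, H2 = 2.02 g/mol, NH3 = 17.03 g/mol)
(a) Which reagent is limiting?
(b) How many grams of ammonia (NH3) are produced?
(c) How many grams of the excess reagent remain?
(a) H2, (b) 7.947 g, (c) 90.69 g

Moles of N2 = 97.23 g ÷ 28.02 g/mol = 3.47002 mol
Moles of H2 = 1.414 g ÷ 2.02 g/mol = 0.7 mol
Moles ÷ coefficient: N2: 3.47002/1 = 3.47, H2: 0.7/3 = 0.2333
(a) H2 has the smaller value, so H2 is the limiting reagent.
(b) Moles of NH3 = 0.7 mol H2 × (2/3) = 0.466667 mol; mass = 0.466667 mol × 17.03 g/mol = 7.947 g
(c) N2 consumed = 0.7 × (1/3) = 0.233333 mol; remaining = 3.47002 − 0.233333 = 3.23669 mol; mass = 3.23669 mol × 28.02 g/mol = 90.69 g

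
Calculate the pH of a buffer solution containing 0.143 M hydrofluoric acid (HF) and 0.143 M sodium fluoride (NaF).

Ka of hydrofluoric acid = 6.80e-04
pH = 3.17

pKa = -log(6.80e-04) = 3.17. pH = pKa + log([A⁻]/[HA]) = 3.17 + log(0.143/0.143)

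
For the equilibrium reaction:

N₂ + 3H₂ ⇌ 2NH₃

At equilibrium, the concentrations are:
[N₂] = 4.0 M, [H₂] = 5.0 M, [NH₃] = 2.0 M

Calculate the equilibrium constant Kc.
K_c = 8.00e-03

Kc = ([NH₃]^2) / ([N₂] × [H₂]^3)
   = ((2.0)^2) / ((4.0)·(5.0)^3)
   = 4 / 500 = 8.00e-03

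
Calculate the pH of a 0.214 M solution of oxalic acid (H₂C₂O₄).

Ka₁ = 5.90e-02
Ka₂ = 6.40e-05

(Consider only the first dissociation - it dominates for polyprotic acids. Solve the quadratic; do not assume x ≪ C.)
pH = 1.06

x² + Ka₁·x − Ka₁·C = 0 with Ka₁ = 5.90e-02, C = 0.214.
x = (−Ka₁ + √(Ka₁² + 4·Ka₁·C))/2 = 8.6673e-02 M, so pH = 1.06.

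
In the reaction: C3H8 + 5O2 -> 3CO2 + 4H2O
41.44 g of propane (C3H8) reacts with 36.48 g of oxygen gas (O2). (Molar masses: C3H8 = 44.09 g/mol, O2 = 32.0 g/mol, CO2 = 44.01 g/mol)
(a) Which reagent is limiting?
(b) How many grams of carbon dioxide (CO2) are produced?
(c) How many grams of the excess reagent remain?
(a) O2, (b) 30.1 g, (c) 31.39 g

Moles of C3H8 = 41.44 g ÷ 44.09 g/mol = 0.939896 mol
Moles of O2 = 36.48 g ÷ 32.0 g/mol = 1.14 mol
Moles ÷ coefficient: C3H8: 0.939896/1 = 0.9399, O2: 1.14/5 = 0.228
(a) O2 has the smaller value, so O2 is the limiting reagent.
(b) Moles of CO2 = 1.14 mol O2 × (3/5) = 0.684 mol; mass = 0.684 mol × 44.01 g/mol = 30.1 g
(c) C3H8 consumed = 1.14 × (1/5) = 0.228 mol; remaining = 0.939896 − 0.228 = 0.711896 mol; mass = 0.711896 mol × 44.09 g/mol = 31.39 g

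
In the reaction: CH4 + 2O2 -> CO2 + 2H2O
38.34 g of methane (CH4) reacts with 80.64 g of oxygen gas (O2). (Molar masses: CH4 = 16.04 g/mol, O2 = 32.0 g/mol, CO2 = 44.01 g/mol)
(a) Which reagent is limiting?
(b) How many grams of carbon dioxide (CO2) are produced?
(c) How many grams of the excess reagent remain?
(a) O2, (b) 55.45 g, (c) 18.13 g

Moles of CH4 = 38.34 g ÷ 16.04 g/mol = 2.39027 mol
Moles of O2 = 80.64 g ÷ 32.0 g/mol = 2.52 mol
Moles ÷ coefficient: CH4: 2.39027/1 = 2.39, O2: 2.52/2 = 1.26
(a) O2 has the smaller value, so O2 is the limiting reagent.
(b) Moles of CO2 = 2.52 mol O2 × (1/2) = 1.26 mol; mass = 1.26 mol × 44.01 g/mol = 55.45 g
(c) CH4 consumed = 2.52 × (1/2) = 1.26 mol; remaining = 2.39027 − 1.26 = 1.13027 mol; mass = 1.13027 mol × 16.04 g/mol = 18.13 g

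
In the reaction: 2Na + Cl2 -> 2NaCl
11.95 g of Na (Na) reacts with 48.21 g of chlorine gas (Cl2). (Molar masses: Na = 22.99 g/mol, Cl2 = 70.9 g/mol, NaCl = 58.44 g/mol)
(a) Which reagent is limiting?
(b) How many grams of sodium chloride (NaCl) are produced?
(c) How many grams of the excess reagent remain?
(a) Na, (b) 30.38 g, (c) 29.78 g

Moles of Na = 11.95 g ÷ 22.99 g/mol = 0.519791 mol
Moles of Cl2 = 48.21 g ÷ 70.9 g/mol = 0.679972 mol
Moles ÷ coefficient: Na: 0.519791/2 = 0.2599, Cl2: 0.679972/1 = 0.68
(a) Na has the smaller value, so Na is the limiting reagent.
(b) Moles of NaCl = 0.519791 mol Na × (2/2) = 0.519791 mol; mass = 0.519791 mol × 58.44 g/mol = 30.38 g
(c) Cl2 consumed = 0.519791 × (1/2) = 0.259896 mol; remaining = 0.679972 − 0.259896 = 0.420076 mol; mass = 0.420076 mol × 70.9 g/mol = 29.78 g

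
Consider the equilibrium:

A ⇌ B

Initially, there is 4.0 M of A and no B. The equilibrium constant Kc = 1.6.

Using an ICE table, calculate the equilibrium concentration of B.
[B] = 2.462 M

ICE: [A] = 4.0 − x, [B] = x.
Kc = x/(4.0 − x) = 1.6 ⇒ x = 1.6·4.0/(1 + 1.6) = 6.4/2.6 = 2.462.
[B] = x = 2.462 M.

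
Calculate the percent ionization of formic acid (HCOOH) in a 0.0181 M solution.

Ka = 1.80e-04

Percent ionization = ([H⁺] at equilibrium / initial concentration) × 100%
Percent ionization = 9.49%

Let x = [H⁺]. Ka = x²/(C - x) ⇒ x² + (1.80e-04)x - (1.80e-04)(0.0181) = 0. x = 1.7172e-03. Percent = (1.7172e-03/0.0181) × 100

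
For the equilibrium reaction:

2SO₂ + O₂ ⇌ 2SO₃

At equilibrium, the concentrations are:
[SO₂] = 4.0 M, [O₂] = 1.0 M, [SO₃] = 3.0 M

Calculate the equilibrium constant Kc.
K_c = 0.5625

Kc = ([SO₃]^2) / ([SO₂]^2 × [O₂])
   = ((3.0)^2) / ((4.0)^2·(1.0))
   = 9 / 16 = 0.5625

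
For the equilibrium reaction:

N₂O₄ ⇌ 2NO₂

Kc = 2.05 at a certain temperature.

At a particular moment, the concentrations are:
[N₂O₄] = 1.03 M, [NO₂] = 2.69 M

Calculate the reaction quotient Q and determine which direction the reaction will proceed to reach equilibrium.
Q = 7.025, Q > K, reaction proceeds reverse (toward reactants)

Q = ([NO₂]^2) / ([N₂O₄])
  = ((2.69)^2) / ((1.03)) = 7.2361/1.03 = 7.025
Since Q = 7.025 > Kc = 2.05, the reaction proceeds reverse (toward reactants) to reach equilibrium.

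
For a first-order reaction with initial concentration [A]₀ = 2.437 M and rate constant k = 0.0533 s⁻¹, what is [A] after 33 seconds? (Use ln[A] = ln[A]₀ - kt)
0.4197 M

ln[A] = ln[A]₀ - k·t = ln(2.437) - (0.0533)·(33) = 0.8908 - 1.7589 = -0.8681
[A] = e^(-0.8681) = 0.4197 M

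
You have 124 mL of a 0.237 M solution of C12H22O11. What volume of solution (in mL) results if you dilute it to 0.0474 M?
Using M₁V₁ = M₂V₂:
0.237 × 124 = 0.0474 × V₂
V₂ = (0.237 × 124) / 0.0474 = 620 mL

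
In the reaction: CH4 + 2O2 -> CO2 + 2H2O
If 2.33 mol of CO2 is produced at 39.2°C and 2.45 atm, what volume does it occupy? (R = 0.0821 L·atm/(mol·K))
T = 39.2°C + 273.15 = 312.35 K
V = nRT/P = (2.33 × 0.0821 × 312.35) / 2.45
V = 24.39 L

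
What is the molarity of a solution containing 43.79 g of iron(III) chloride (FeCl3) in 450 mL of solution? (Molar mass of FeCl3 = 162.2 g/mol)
Moles of FeCl3 = 43.79 g ÷ 162.2 g/mol = 0.269975 mol
Volume = 450 mL = 0.45 L
Molarity = 0.269975 mol ÷ 0.45 L = 0.5999 M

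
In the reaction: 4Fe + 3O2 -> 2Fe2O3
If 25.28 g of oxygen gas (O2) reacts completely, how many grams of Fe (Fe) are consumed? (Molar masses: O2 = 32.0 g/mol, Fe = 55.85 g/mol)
Moles of O2 = 25.28 g ÷ 32.0 g/mol = 0.79 mol
Mole ratio: 4 mol Fe / 3 mol O2
Moles of Fe = 0.79 × (4/3) = 1.05333 mol
Mass of Fe = 1.05333 mol × 55.85 g/mol = 58.83 g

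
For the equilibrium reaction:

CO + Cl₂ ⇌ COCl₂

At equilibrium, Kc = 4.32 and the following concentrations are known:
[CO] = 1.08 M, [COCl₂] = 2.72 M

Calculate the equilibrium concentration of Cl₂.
[Cl₂] = 0.5830 M

Kc = ([COCl₂]) / ([CO] × [Cl₂]) = 4.32
[Cl₂]^1 = (product terms)/(Kc · other reactant terms) = 2.72 / (4.32 · 1.08) = 0.58299
[Cl₂] = 0.5830 M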